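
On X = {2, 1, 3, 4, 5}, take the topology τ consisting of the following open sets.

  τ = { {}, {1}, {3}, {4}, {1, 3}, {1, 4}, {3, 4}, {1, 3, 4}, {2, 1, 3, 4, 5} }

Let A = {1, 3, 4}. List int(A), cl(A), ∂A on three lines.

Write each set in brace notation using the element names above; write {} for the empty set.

opens ⊆ A: {}, {4}, {3}, {1}, {3, 4}, {1, 3}, {1, 4}, {1, 3, 4}; union → int = {1, 3, 4}
complement {2, 5}; its interior {}; cl(A) = X∖{} = {2, 1, 3, 4, 5}
boundary = {2, 1, 3, 4, 5} ∖ {1, 3, 4} = {2, 5}

int(A) = {1, 3, 4}
cl(A)  = {2, 1, 3, 4, 5}
∂A     = {2, 5}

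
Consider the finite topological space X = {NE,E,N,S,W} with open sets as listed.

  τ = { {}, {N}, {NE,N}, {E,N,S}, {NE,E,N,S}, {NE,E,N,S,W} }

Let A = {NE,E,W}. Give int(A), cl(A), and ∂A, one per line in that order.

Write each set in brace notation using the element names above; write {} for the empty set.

open subsets of A: {}; so int(A) = {}
closure: X∖int(X∖A) = X∖{N} = {NE,E,S,W}
∂A = {NE,E,S,W} minus {} = {NE,E,S,W}

int(A) = {}
cl(A)  = {NE,E,S,W}
∂A     = {NE,E,S,W}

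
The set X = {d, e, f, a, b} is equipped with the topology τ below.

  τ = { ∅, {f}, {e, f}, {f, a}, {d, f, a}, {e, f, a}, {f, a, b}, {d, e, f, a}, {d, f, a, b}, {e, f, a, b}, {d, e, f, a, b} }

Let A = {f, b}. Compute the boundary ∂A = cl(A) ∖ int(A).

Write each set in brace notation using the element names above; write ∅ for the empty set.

interior: largest open inside A is {f} (from ∅, {f})
cl via duality: int({d, e, a}) = ∅, so X∖∅ = {d, e, f, a, b}
cl∖int = {d, e, a, b}

{d, e, a, b}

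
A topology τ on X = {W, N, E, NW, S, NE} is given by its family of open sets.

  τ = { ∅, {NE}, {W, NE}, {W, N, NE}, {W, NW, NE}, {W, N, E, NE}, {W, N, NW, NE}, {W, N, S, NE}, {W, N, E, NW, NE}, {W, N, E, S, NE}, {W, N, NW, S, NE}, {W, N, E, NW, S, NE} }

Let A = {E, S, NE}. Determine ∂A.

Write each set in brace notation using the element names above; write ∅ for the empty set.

{W, N, E, NW, S}

interior: largest open inside A is {NE} (from ∅, {NE})
cl via duality: int({W, N, NW}) = ∅, so X∖∅ = {W, N, E, NW, S, NE}
cl∖int = {W, N, E, NW, S}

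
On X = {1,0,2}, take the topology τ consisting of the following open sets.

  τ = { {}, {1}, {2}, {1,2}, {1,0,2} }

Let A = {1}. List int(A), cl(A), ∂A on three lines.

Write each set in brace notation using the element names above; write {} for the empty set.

U open, U⊆A: {}, {1}. int(A) = ⋃ = {1}
X∖A={0,2}, int(X∖A)={2}, hence cl(A)={1,0}
∂A: remove int from cl → {0}

int(A) = {1}
cl(A)  = {1,0}
∂A     = {0}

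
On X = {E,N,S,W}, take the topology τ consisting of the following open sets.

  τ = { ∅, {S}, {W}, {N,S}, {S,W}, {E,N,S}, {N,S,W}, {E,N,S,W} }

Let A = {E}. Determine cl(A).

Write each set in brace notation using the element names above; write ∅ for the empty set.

X∖A={N,S,W}, int(X∖A)={N,S,W}, hence cl(A)={E}

{E}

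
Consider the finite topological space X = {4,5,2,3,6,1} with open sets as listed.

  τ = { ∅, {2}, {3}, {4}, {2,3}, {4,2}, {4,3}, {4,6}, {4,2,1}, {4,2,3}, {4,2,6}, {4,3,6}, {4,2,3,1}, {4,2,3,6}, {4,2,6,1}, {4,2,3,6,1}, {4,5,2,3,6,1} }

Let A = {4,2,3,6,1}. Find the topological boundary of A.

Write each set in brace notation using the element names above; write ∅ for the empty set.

U open, U⊆A: ∅, {4}, {2}, {3}, {4,3}, {2,3}, {4,2}, {4,6}, {4,3,6}, {4,2,1}, {4,2,3}, {4,2,6}, {4,2,3,1}, {4,2,3,6}, {4,2,6,1}, {4,2,3,6,1}. int(A) = ⋃ = {4,2,3,6,1}
X∖A={5}, int(X∖A)=∅, hence cl(A)={4,5,2,3,6,1}
∂A: remove int from cl → {5}

{5}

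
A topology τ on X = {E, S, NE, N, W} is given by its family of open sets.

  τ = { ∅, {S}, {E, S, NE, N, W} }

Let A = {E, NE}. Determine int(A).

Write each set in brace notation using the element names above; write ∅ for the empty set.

∅

opens ⊆ A: ∅; union → int = ∅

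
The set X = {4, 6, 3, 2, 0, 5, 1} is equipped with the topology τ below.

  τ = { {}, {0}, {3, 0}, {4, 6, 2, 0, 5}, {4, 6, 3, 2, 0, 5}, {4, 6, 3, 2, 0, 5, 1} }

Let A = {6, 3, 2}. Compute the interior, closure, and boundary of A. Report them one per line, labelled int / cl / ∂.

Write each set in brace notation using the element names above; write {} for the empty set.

opens ⊆ A: {}; union → int = {}
complement {4, 0, 5, 1}; its interior {0}; cl(A) = X∖{0} = {4, 6, 3, 2, 5, 1}
boundary = {4, 6, 3, 2, 5, 1} ∖ {} = {4, 6, 3, 2, 5, 1}

int(A) = {}
cl(A)  = {4, 6, 3, 2, 5, 1}
∂A     = {4, 6, 3, 2, 5, 1}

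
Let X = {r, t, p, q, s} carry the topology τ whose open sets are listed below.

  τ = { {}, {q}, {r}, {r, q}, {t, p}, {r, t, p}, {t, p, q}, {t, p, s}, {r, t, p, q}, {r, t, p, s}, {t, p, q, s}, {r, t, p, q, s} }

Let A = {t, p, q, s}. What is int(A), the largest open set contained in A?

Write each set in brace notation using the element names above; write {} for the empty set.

opens ⊆ A: {}, {q}, {t, p}, {t, p, s}, {t, p, q}, {t, p, q, s}; union → int = {t, p, q, s}

{t, p, q, s}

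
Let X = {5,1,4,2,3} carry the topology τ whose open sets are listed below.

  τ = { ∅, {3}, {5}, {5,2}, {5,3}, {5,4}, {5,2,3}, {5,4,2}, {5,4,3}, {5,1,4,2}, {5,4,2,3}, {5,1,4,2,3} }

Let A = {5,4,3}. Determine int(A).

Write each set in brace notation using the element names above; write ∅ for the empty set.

{5,4,3}

open subsets of A: ∅, {5}, {3}, {5,4}, {5,3}, {5,4,3}; so int(A) = {5,4,3}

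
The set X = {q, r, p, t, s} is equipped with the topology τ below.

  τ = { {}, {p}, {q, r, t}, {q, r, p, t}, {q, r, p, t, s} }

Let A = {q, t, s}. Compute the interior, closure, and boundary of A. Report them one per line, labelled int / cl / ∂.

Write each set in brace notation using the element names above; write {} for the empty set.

open subsets of A: {}; so int(A) = {}
closure: X∖int(X∖A) = X∖{p} = {q, r, t, s}
∂A = {q, r, t, s} minus {} = {q, r, t, s}

int(A) = {}
cl(A)  = {q, r, t, s}
∂A     = {q, r, t, s}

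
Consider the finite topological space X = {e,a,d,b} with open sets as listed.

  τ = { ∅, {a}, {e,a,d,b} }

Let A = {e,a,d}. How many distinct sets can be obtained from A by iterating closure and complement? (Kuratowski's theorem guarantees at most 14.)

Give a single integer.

X∖A={b}, int(X∖A)=∅, hence cl(A)={e,a,d,b}
Orbit (k=closure, c=complement):
  1. A     = {e,a,d}
  2. kA    = {e,a,d,b}
  3. cA    = {b}
  4. ckA   = ∅
  5. kcA   = {e,d,b}
  6. ckcA  = {a}
(closed under both — stop)

6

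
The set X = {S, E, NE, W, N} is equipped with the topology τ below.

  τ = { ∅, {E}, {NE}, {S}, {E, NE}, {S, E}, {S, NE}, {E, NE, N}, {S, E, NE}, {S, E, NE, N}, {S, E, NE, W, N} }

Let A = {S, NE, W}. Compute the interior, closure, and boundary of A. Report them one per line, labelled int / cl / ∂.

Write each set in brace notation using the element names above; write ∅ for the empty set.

int(A) = {S, NE}
cl(A)  = {S, NE, W, N}
∂A     = {W, N}

U open, U⊆A: ∅, {S}, {NE}, {S, NE}. int(A) = ⋃ = {S, NE}
X∖A={E, N}, int(X∖A)={E}, hence cl(A)={S, NE, W, N}
∂A: remove int from cl → {W, N}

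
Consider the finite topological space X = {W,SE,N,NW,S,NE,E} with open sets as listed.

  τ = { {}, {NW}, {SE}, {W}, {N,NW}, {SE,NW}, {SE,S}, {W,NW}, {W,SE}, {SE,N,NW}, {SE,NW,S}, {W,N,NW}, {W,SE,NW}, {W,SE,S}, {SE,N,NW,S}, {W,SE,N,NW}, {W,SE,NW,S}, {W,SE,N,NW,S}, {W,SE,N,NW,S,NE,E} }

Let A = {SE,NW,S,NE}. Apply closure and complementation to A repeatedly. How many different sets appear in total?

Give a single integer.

closure: X∖int(X∖A) = X∖{W} = {SE,N,NW,S,NE,E}
Let k=closure and c=complement:
  1. A     = {SE,NW,S,NE}
  2. kA    = {SE,N,NW,S,NE,E}
  3. cA    = {W,N,E}
  4. ckA   = {W}
  5. kcA   = {W,N,NE,E}
  6. kckA  = {W,NE,E}
  7. ckcA  = {SE,NW,S}
  8. ckckA = {SE,N,NW,S}
— saturated at 8

8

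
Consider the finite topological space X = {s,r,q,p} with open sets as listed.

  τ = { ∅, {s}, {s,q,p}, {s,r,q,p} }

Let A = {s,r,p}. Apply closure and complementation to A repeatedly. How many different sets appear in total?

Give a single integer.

6

cl via duality: int({q}) = ∅, so X∖∅ = {s,r,q,p}
Write k for closure, c for complement:
  1. A     = {s,r,p}
  2. kA    = {s,r,q,p}
  3. cA    = {q}
  4. ckA   = ∅
  5. kcA   = {r,q,p}
  6. ckcA  = {s}
applying k or c yields no new set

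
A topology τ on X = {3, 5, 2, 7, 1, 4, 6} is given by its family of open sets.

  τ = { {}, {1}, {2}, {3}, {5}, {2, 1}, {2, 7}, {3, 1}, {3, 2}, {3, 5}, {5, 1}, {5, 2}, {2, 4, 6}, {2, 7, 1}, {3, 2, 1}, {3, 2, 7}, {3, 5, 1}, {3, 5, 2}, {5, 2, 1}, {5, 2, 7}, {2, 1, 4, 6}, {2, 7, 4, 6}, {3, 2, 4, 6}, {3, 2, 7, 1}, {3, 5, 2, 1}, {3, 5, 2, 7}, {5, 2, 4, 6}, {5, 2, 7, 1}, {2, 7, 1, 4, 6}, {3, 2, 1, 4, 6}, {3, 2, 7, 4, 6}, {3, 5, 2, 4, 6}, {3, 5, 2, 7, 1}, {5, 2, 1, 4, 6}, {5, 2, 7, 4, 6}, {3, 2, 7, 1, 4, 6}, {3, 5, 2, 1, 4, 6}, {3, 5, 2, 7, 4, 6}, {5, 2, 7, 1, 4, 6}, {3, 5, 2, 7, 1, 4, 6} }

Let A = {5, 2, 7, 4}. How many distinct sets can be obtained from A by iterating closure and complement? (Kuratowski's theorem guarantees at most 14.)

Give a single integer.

closure: X∖int(X∖A) = X∖{3, 1} = {5, 2, 7, 4, 6}
Let k=closure and c=complement:
  1. A     = {5, 2, 7, 4}
  2. kA    = {5, 2, 7, 4, 6}
  3. cA    = {3, 1, 6}
  4. ckA   = {3, 1}
  5. kcA   = {3, 1, 4, 6}
  6. ckcA  = {5, 2, 7}
— saturated at 6

6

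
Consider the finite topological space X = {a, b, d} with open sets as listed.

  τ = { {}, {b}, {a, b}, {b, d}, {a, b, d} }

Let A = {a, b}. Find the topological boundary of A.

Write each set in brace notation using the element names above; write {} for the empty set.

{d}

U open, U⊆A: {}, {b}, {a, b}. int(A) = ⋃ = {a, b}
X∖A={d}, int(X∖A)={}, hence cl(A)={a, b, d}
∂A: remove int from cl → {d}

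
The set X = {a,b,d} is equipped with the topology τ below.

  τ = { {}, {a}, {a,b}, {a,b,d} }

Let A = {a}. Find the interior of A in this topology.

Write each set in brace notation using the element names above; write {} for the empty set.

opens ⊆ A: {}, {a}; union → int = {a}

{a}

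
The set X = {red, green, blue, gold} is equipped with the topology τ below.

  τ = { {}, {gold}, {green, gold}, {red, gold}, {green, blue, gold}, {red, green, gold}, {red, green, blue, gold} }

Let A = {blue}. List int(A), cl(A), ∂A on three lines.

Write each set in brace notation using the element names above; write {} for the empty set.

U open, U⊆A: {}. int(A) = ⋃ = {}
X∖A={red, green, gold}, int(X∖A)={red, green, gold}, hence cl(A)={blue}
∂A: remove int from cl → {blue}

int(A) = {}
cl(A)  = {blue}
∂A     = {blue}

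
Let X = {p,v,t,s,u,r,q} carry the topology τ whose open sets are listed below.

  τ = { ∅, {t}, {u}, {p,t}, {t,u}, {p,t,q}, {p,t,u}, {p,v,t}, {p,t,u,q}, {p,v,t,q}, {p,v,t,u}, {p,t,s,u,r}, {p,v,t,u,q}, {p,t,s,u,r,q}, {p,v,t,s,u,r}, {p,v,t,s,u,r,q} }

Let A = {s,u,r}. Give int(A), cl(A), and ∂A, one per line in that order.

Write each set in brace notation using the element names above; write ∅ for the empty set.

int(A) = {u}
cl(A)  = {s,u,r}
∂A     = {s,r}

interior: largest open inside A is {u} (from ∅, {u})
cl via duality: int({p,v,t,q}) = {p,v,t,q}, so X∖{p,v,t,q} = {s,u,r}
cl∖int = {s,r}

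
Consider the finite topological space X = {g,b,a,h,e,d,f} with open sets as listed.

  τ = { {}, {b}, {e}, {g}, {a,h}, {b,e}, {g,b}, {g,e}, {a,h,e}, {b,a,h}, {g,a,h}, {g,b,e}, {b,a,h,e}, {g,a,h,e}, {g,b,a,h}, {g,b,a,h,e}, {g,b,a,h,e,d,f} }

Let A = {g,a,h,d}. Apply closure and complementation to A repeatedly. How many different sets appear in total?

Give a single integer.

6

cl via duality: int({b,e,f}) = {b,e}, so X∖{b,e} = {g,a,h,d,f}
Write k for closure, c for complement:
  1. A     = {g,a,h,d}
  2. kA    = {g,a,h,d,f}
  3. cA    = {b,e,f}
  4. ckA   = {b,e}
  5. kcA   = {b,e,d,f}
  6. ckcA  = {g,a,h}
applying k or c yields no new set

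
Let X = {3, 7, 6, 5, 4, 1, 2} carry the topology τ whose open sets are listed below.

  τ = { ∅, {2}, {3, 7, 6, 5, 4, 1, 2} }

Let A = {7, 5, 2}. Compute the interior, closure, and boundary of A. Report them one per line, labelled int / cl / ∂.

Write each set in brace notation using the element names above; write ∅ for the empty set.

open subsets of A: ∅, {2}; so int(A) = {2}
closure: X∖int(X∖A) = X∖∅ = {3, 7, 6, 5, 4, 1, 2}
∂A = {3, 7, 6, 5, 4, 1, 2} minus {2} = {3, 7, 6, 5, 4, 1}

int(A) = {2}
cl(A)  = {3, 7, 6, 5, 4, 1, 2}
∂A     = {3, 7, 6, 5, 4, 1}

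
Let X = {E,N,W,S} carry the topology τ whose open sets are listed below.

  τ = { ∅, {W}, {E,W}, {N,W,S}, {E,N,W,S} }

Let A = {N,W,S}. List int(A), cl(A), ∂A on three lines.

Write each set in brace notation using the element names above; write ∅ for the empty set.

open subsets of A: ∅, {W}, {N,W,S}; so int(A) = {N,W,S}
closure: X∖int(X∖A) = X∖∅ = {E,N,W,S}
∂A = {E,N,W,S} minus {N,W,S} = {E}

int(A) = {N,W,S}
cl(A)  = {E,N,W,S}
∂A     = {E}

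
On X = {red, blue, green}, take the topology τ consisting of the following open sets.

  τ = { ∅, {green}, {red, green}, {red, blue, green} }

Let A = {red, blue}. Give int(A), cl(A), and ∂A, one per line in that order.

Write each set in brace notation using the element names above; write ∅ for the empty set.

opens ⊆ A: ∅; union → int = ∅
complement {green}; its interior {green}; cl(A) = X∖{green} = {red, blue}
boundary = {red, blue} ∖ ∅ = {red, blue}

int(A) = ∅
cl(A)  = {red, blue}
∂A     = {red, blue}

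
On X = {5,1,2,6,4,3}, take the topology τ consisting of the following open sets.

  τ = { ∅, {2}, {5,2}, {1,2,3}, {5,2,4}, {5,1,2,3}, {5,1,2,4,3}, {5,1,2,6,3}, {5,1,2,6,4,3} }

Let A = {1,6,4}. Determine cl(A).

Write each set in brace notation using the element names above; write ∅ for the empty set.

{1,6,4,3}

complement {5,2,3}; its interior {5,2}; cl(A) = X∖{5,2} = {1,6,4,3}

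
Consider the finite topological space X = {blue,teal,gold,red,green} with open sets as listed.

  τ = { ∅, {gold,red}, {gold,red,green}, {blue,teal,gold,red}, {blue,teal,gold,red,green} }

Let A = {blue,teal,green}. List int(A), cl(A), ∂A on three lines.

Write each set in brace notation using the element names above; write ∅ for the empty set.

interior: largest open inside A is ∅ (from ∅)
cl via duality: int({gold,red}) = {gold,red}, so X∖{gold,red} = {blue,teal,green}
cl∖int = {blue,teal,green}

int(A) = ∅
cl(A)  = {blue,teal,green}
∂A     = {blue,teal,green}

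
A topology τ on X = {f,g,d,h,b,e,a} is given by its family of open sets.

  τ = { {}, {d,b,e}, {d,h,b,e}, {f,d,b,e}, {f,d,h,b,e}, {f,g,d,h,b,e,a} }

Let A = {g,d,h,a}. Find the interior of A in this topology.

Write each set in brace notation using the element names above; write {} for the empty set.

open subsets of A: {}; so int(A) = {}

{}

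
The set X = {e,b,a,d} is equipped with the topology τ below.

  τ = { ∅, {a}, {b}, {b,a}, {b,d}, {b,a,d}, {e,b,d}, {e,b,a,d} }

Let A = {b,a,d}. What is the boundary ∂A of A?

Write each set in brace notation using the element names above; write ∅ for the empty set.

open subsets of A: ∅, {b}, {a}, {b,a}, {b,d}, {b,a,d}; so int(A) = {b,a,d}
closure: X∖int(X∖A) = X∖∅ = {e,b,a,d}
∂A = {e,b,a,d} minus {b,a,d} = {e}

{e}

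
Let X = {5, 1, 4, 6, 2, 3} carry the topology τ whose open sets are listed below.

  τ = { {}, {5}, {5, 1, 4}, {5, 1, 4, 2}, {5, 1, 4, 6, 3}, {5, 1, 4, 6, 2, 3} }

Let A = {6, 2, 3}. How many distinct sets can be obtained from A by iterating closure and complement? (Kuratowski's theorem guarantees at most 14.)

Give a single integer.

closure: X∖int(X∖A) = X∖{5, 1, 4} = {6, 2, 3}
Let k=closure and c=complement:
  1. A     = {6, 2, 3}
  2. cA    = {5, 1, 4}
  3. kcA   = {5, 1, 4, 6, 2, 3}
  4. ckcA  = {}
— saturated at 4

4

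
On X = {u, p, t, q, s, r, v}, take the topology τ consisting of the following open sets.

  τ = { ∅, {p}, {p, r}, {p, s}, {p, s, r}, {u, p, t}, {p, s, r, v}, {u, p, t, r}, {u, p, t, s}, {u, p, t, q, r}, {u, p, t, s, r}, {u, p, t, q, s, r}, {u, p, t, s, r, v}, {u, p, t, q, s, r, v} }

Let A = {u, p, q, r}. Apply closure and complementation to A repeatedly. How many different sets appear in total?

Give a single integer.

6

X∖A={t, s, v}, int(X∖A)=∅, hence cl(A)={u, p, t, q, s, r, v}
Orbit (k=closure, c=complement):
  1. A     = {u, p, q, r}
  2. kA    = {u, p, t, q, s, r, v}
  3. cA    = {t, s, v}
  4. ckA   = ∅
  5. kcA   = {u, t, q, s, v}
  6. ckcA  = {p, r}
(closed under both — stop)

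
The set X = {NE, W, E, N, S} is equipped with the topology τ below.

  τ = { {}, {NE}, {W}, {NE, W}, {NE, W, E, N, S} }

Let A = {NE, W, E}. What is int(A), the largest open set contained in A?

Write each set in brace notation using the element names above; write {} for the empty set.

open subsets of A: {}, {NE}, {W}, {NE, W}; so int(A) = {NE, W}

{NE, W}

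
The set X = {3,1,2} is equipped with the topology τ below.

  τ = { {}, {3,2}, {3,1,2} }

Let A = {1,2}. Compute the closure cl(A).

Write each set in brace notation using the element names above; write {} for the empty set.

cl via duality: int({3}) = {}, so X∖{} = {3,1,2}

{3,1,2}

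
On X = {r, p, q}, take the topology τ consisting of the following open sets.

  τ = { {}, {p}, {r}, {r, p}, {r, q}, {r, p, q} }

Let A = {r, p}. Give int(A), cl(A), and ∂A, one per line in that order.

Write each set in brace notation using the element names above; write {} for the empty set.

interior: largest open inside A is {r, p} (from {}, {r}, {p}, {r, p})
cl via duality: int({q}) = {}, so X∖{} = {r, p, q}
cl∖int = {q}

int(A) = {r, p}
cl(A)  = {r, p, q}
∂A     = {q}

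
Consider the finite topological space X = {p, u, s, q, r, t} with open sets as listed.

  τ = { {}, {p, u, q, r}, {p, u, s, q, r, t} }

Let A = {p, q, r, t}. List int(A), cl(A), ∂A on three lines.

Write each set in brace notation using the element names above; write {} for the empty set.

int(A) = {}
cl(A)  = {p, u, s, q, r, t}
∂A     = {p, u, s, q, r, t}

open subsets of A: {}; so int(A) = {}
closure: X∖int(X∖A) = X∖{} = {p, u, s, q, r, t}
∂A = {p, u, s, q, r, t} minus {} = {p, u, s, q, r, t}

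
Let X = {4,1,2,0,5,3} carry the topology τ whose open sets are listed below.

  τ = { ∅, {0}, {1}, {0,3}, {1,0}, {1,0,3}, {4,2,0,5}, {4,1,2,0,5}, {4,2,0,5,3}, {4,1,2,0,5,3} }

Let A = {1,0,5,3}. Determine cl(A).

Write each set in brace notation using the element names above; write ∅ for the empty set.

complement {4,2}; its interior ∅; cl(A) = X∖∅ = {4,1,2,0,5,3}

{4,1,2,0,5,3}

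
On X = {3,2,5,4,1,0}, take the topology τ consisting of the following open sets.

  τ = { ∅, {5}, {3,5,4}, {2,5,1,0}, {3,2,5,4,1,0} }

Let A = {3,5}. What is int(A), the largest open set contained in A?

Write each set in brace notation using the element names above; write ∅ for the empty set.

U open, U⊆A: ∅, {5}. int(A) = ⋃ = {5}

{5}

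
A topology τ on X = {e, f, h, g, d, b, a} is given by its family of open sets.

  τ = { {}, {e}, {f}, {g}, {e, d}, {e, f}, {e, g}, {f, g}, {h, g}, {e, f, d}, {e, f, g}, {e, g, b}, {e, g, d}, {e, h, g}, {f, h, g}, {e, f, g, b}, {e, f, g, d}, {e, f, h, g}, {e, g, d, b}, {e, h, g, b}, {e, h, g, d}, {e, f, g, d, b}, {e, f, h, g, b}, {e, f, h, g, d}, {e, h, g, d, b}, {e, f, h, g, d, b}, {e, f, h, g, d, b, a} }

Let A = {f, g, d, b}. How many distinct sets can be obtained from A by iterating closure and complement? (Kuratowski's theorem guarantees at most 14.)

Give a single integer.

cl via duality: int({e, h, a}) = {e}, so X∖{e} = {f, h, g, d, b, a}
Write k for closure, c for complement:
  1. A     = {f, g, d, b}
  2. kA    = {f, h, g, d, b, a}
  3. cA    = {e, h, a}
  4. ckA   = {e}
  5. kcA   = {e, h, d, b, a}
  6. kckA  = {e, d, b, a}
  7. ckcA  = {f, g}
  8. ckckA = {f, h, g}
  9. kckcA = {f, h, g, b, a}
  10. ckckcA = {e, d}
applying k or c yields no new set

10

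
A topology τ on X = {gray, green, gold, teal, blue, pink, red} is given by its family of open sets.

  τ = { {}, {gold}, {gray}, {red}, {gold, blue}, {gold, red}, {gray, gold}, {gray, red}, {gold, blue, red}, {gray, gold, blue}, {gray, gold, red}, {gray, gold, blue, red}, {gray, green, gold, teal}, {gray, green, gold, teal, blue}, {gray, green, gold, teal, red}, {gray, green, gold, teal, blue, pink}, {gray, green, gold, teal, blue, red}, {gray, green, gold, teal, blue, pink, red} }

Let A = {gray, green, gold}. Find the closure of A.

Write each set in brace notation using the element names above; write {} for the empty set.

{gray, green, gold, teal, blue, pink}

X∖A={teal, blue, pink, red}, int(X∖A)={red}, hence cl(A)={gray, green, gold, teal, blue, pink}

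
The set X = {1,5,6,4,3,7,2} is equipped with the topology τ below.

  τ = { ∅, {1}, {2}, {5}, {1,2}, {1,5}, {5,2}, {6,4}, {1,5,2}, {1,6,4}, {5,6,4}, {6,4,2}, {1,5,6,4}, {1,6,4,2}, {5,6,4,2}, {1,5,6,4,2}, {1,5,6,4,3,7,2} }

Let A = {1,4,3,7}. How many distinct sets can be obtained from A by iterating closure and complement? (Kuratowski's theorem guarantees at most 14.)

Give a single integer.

10

cl via duality: int({5,6,2}) = {5,2}, so X∖{5,2} = {1,6,4,3,7}
Write k for closure, c for complement:
  1. A     = {1,4,3,7}
  2. kA    = {1,6,4,3,7}
  3. cA    = {5,6,2}
  4. ckA   = {5,2}
  5. kcA   = {5,6,4,3,7,2}
  6. kckA  = {5,3,7,2}
  7. ckcA  = {1}
  8. ckckA = {1,6,4}
  9. kckcA = {1,3,7}
  10. ckckcA = {5,6,4,2}
applying k or c yields no new set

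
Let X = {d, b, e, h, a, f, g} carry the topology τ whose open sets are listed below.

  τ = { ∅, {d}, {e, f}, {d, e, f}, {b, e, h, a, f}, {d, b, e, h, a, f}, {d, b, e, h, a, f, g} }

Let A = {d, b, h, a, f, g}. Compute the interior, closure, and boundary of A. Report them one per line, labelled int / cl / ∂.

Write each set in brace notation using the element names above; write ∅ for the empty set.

int(A) = {d}
cl(A)  = {d, b, e, h, a, f, g}
∂A     = {b, e, h, a, f, g}

open subsets of A: ∅, {d}; so int(A) = {d}
closure: X∖int(X∖A) = X∖∅ = {d, b, e, h, a, f, g}
∂A = {d, b, e, h, a, f, g} minus {d} = {b, e, h, a, f, g}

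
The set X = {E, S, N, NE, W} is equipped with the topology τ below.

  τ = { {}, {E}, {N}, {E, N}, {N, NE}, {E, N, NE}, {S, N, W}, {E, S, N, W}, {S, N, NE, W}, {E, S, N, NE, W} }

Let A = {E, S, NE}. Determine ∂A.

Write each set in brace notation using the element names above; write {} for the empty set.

{S, NE, W}

U open, U⊆A: {}, {E}. int(A) = ⋃ = {E}
X∖A={N, W}, int(X∖A)={N}, hence cl(A)={E, S, NE, W}
∂A: remove int from cl → {S, NE, W}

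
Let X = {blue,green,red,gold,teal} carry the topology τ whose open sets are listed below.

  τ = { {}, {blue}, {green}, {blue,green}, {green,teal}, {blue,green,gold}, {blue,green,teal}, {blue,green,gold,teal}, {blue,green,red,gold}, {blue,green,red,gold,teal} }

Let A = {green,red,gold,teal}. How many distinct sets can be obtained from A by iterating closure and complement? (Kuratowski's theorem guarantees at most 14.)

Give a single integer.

complement {blue}; its interior {blue}; cl(A) = X∖{blue} = {green,red,gold,teal}
With k = closure, c = complement:
  1. A     = {green,red,gold,teal}
  2. cA    = {blue}
  3. kcA   = {blue,red,gold}
  4. ckcA  = {green,teal}
k, c of each give nothing new

4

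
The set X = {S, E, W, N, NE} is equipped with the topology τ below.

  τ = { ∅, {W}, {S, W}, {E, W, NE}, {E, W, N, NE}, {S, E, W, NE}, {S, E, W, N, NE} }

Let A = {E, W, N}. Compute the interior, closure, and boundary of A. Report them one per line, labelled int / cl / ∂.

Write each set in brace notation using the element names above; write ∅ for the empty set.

int(A) = {W}
cl(A)  = {S, E, W, N, NE}
∂A     = {S, E, N, NE}

open subsets of A: ∅, {W}; so int(A) = {W}
closure: X∖int(X∖A) = X∖∅ = {S, E, W, N, NE}
∂A = {S, E, W, N, NE} minus {W} = {S, E, N, NE}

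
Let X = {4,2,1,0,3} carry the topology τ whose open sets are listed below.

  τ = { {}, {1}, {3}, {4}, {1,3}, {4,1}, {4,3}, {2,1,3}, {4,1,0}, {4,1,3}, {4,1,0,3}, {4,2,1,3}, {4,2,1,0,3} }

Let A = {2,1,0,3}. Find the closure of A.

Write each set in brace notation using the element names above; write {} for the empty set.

{2,1,0,3}

X∖A={4}, int(X∖A)={4}, hence cl(A)={2,1,0,3}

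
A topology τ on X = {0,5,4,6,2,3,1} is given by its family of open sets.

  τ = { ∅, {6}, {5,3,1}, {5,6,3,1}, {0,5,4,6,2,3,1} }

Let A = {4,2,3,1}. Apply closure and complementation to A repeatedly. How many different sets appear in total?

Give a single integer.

closure: X∖int(X∖A) = X∖{6} = {0,5,4,2,3,1}
Let k=closure and c=complement:
  1. A     = {4,2,3,1}
  2. kA    = {0,5,4,2,3,1}
  3. cA    = {0,5,6}
  4. ckA   = {6}
  5. kcA   = {0,5,4,6,2,3,1}
  6. kckA  = {0,4,6,2}
  7. ckcA  = ∅
  8. ckckA = {5,3,1}
— saturated at 8

8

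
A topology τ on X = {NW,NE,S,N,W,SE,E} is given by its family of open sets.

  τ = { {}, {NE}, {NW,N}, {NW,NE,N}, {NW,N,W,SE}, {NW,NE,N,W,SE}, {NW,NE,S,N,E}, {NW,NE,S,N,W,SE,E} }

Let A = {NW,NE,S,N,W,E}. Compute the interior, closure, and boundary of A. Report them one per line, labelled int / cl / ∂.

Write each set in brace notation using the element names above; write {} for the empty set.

open subsets of A: {}, {NE}, {NW,N}, {NW,NE,N}, {NW,NE,S,N,E}; so int(A) = {NW,NE,S,N,E}
closure: X∖int(X∖A) = X∖{} = {NW,NE,S,N,W,SE,E}
∂A = {NW,NE,S,N,W,SE,E} minus {NW,NE,S,N,E} = {W,SE}

int(A) = {NW,NE,S,N,E}
cl(A)  = {NW,NE,S,N,W,SE,E}
∂A     = {W,SE}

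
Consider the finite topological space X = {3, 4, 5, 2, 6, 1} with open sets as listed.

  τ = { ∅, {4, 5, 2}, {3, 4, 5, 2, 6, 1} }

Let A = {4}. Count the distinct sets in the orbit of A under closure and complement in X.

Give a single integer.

4

X∖A={3, 5, 2, 6, 1}, int(X∖A)=∅, hence cl(A)={3, 4, 5, 2, 6, 1}
Orbit (k=closure, c=complement):
  1. A     = {4}
  2. kA    = {3, 4, 5, 2, 6, 1}
  3. cA    = {3, 5, 2, 6, 1}
  4. ckA   = ∅
(closed under both — stop)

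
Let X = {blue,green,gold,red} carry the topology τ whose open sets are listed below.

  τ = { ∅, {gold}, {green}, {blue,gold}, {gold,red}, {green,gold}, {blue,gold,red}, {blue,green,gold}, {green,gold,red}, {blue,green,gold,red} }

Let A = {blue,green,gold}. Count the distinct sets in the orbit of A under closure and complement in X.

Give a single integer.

4

complement {red}; its interior ∅; cl(A) = X∖∅ = {blue,green,gold,red}
With k = closure, c = complement:
  1. A     = {blue,green,gold}
  2. kA    = {blue,green,gold,red}
  3. cA    = {red}
  4. ckA   = ∅
k, c of each give nothing new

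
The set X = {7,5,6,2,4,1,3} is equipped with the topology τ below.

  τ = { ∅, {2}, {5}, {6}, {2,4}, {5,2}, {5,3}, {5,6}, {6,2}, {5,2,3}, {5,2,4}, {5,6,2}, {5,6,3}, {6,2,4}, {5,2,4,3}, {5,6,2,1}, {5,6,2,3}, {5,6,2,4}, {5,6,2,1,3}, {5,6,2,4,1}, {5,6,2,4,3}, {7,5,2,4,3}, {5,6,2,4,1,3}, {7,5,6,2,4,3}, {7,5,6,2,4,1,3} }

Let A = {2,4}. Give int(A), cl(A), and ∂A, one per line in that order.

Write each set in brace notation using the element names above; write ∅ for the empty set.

int(A) = {2,4}
cl(A)  = {7,2,4,1}
∂A     = {7,1}

opens ⊆ A: ∅, {2}, {2,4}; union → int = {2,4}
complement {7,5,6,1,3}; its interior {5,6,3}; cl(A) = X∖{5,6,3} = {7,2,4,1}
boundary = {7,2,4,1} ∖ {2,4} = {7,1}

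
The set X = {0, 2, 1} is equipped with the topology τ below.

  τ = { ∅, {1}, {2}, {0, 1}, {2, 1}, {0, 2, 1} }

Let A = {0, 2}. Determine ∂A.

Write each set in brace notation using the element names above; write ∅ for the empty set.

opens ⊆ A: ∅, {2}; union → int = {2}
complement {1}; its interior {1}; cl(A) = X∖{1} = {0, 2}
boundary = {0, 2} ∖ {2} = {0}

{0}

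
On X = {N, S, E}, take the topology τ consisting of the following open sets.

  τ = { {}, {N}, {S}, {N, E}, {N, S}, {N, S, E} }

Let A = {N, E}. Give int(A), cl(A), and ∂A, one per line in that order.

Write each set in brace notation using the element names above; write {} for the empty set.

opens ⊆ A: {}, {N}, {N, E}; union → int = {N, E}
complement {S}; its interior {S}; cl(A) = X∖{S} = {N, E}
boundary = {N, E} ∖ {N, E} = {}

int(A) = {N, E}
cl(A)  = {N, E}
∂A     = {}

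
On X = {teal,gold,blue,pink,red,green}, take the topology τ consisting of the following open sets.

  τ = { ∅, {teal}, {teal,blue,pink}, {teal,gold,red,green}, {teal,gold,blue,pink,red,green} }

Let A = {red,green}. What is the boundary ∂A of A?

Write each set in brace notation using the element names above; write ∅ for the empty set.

U open, U⊆A: ∅. int(A) = ⋃ = ∅
X∖A={teal,gold,blue,pink}, int(X∖A)={teal,blue,pink}, hence cl(A)={gold,red,green}
∂A: remove int from cl → {gold,red,green}

{gold,red,green}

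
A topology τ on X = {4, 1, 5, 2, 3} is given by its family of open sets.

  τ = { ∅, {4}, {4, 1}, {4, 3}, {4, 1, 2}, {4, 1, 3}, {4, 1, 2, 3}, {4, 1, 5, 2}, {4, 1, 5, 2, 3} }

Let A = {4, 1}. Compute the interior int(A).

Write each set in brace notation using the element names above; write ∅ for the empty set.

{4, 1}

interior: largest open inside A is {4, 1} (from ∅, {4}, {4, 1})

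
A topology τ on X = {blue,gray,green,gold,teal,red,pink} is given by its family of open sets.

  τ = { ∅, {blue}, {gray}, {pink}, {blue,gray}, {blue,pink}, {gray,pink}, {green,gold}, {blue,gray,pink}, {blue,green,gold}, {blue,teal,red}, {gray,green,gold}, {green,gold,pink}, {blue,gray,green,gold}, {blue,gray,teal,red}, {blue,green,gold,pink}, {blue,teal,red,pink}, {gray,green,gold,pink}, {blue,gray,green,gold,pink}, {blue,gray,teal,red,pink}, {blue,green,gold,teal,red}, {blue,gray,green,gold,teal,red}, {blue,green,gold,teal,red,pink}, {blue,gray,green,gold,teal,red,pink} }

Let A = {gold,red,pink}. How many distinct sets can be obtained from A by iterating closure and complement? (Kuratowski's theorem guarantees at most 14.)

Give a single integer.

8

X∖A={blue,gray,green,teal}, int(X∖A)={blue,gray}, hence cl(A)={green,gold,teal,red,pink}
Orbit (k=closure, c=complement):
  1. A     = {gold,red,pink}
  2. kA    = {green,gold,teal,red,pink}
  3. cA    = {blue,gray,green,teal}
  4. ckA   = {blue,gray}
  5. kcA   = {blue,gray,green,gold,teal,red}
  6. kckA  = {blue,gray,teal,red}
  7. ckcA  = {pink}
  8. ckckA = {green,gold,pink}
(closed under both — stop)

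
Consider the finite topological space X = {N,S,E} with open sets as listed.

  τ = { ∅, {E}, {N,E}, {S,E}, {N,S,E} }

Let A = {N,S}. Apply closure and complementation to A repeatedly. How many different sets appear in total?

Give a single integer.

4

X∖A={E}, int(X∖A)={E}, hence cl(A)={N,S}
Orbit (k=closure, c=complement):
  1. A     = {N,S}
  2. cA    = {E}
  3. kcA   = {N,S,E}
  4. ckcA  = ∅
(closed under both — stop)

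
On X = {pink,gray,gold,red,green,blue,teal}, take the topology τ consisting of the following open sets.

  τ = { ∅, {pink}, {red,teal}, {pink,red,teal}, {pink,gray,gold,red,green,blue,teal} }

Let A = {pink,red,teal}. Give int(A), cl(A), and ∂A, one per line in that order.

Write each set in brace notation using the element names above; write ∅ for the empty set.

U open, U⊆A: ∅, {pink}, {red,teal}, {pink,red,teal}. int(A) = ⋃ = {pink,red,teal}
X∖A={gray,gold,green,blue}, int(X∖A)=∅, hence cl(A)={pink,gray,gold,red,green,blue,teal}
∂A: remove int from cl → {gray,gold,green,blue}

int(A) = {pink,red,teal}
cl(A)  = {pink,gray,gold,red,green,blue,teal}
∂A     = {gray,gold,green,blue}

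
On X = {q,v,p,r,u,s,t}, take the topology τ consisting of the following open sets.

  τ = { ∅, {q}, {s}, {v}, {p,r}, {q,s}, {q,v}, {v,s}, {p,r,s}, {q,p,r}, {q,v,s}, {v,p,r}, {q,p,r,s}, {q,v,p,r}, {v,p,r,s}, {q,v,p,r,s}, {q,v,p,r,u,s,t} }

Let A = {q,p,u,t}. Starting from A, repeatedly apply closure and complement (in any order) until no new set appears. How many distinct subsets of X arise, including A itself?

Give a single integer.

cl via duality: int({v,r,s}) = {v,s}, so X∖{v,s} = {q,p,r,u,t}
Write k for closure, c for complement:
  1. A     = {q,p,u,t}
  2. kA    = {q,p,r,u,t}
  3. cA    = {v,r,s}
  4. ckA   = {v,s}
  5. kcA   = {v,p,r,u,s,t}
  6. kckA  = {v,u,s,t}
  7. ckcA  = {q}
  8. ckckA = {q,p,r}
  9. kckcA = {q,u,t}
  10. ckckcA = {v,p,r,s}
applying k or c yields no new set

10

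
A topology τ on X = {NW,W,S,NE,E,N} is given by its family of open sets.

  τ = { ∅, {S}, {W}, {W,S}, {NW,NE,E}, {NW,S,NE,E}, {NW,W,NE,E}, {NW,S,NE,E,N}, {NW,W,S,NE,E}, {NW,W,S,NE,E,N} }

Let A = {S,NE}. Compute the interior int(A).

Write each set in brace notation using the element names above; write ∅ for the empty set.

{S}

U open, U⊆A: ∅, {S}. int(A) = ⋃ = {S}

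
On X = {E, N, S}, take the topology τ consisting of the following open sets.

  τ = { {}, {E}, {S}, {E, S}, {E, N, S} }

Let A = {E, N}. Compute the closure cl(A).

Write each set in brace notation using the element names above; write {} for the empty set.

{E, N}

cl via duality: int({S}) = {S}, so X∖{S} = {E, N}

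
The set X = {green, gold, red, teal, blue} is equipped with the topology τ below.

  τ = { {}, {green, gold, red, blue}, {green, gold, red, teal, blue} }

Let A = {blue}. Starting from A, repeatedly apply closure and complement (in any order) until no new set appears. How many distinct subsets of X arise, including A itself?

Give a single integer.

4

complement {green, gold, red, teal}; its interior {}; cl(A) = X∖{} = {green, gold, red, teal, blue}
With k = closure, c = complement:
  1. A     = {blue}
  2. kA    = {green, gold, red, teal, blue}
  3. cA    = {green, gold, red, teal}
  4. ckA   = {}
k, c of each give nothing new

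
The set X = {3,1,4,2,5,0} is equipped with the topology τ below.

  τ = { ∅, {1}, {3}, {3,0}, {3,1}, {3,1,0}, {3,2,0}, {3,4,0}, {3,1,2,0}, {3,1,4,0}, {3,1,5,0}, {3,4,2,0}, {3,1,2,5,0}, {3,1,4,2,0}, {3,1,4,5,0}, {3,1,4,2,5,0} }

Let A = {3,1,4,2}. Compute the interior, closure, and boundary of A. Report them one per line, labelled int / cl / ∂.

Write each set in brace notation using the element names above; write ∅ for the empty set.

int(A) = {3,1}
cl(A)  = {3,1,4,2,5,0}
∂A     = {4,2,5,0}

open subsets of A: ∅, {1}, {3}, {3,1}; so int(A) = {3,1}
closure: X∖int(X∖A) = X∖∅ = {3,1,4,2,5,0}
∂A = {3,1,4,2,5,0} minus {3,1} = {4,2,5,0}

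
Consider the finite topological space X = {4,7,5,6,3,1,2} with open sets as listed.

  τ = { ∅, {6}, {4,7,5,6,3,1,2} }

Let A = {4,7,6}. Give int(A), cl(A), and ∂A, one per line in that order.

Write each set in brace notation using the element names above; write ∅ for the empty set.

int(A) = {6}
cl(A)  = {4,7,5,6,3,1,2}
∂A     = {4,7,5,3,1,2}

opens ⊆ A: ∅, {6}; union → int = {6}
complement {5,3,1,2}; its interior ∅; cl(A) = X∖∅ = {4,7,5,6,3,1,2}
boundary = {4,7,5,6,3,1,2} ∖ {6} = {4,7,5,3,1,2}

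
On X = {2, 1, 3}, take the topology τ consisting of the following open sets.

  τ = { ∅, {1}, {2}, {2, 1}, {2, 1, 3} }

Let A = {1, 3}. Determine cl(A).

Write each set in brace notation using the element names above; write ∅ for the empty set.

{1, 3}

X∖A={2}, int(X∖A)={2}, hence cl(A)={1, 3}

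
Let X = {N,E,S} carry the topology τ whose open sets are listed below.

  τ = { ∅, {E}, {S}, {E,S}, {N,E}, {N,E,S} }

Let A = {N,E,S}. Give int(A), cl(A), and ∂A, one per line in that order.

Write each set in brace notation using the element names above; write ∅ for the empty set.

int(A) = {N,E,S}
cl(A)  = {N,E,S}
∂A     = ∅

interior: largest open inside A is {N,E,S} (from ∅, {E}, {S}, {E,S}, {N,E}, {N,E,S})
cl via duality: int(∅) = ∅, so X∖∅ = {N,E,S}
cl∖int = ∅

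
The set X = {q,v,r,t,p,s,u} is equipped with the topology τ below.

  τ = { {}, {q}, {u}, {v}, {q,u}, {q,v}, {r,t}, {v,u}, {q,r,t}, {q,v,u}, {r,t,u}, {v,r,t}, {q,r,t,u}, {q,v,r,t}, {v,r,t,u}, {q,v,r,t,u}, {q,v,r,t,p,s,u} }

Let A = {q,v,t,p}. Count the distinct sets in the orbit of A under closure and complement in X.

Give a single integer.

closure: X∖int(X∖A) = X∖{u} = {q,v,r,t,p,s}
Let k=closure and c=complement:
  1. A     = {q,v,t,p}
  2. kA    = {q,v,r,t,p,s}
  3. cA    = {r,s,u}
  4. ckA   = {u}
  5. kcA   = {r,t,p,s,u}
  6. kckA  = {p,s,u}
  7. ckcA  = {q,v}
  8. ckckA = {q,v,r,t}
  9. kckcA = {q,v,p,s}
  10. ckckcA = {r,t,u}
— saturated at 10

10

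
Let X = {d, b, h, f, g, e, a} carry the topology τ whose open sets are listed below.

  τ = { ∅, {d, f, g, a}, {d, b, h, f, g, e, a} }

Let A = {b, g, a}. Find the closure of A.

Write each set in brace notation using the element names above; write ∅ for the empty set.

{d, b, h, f, g, e, a}

cl via duality: int({d, h, f, e}) = ∅, so X∖∅ = {d, b, h, f, g, e, a}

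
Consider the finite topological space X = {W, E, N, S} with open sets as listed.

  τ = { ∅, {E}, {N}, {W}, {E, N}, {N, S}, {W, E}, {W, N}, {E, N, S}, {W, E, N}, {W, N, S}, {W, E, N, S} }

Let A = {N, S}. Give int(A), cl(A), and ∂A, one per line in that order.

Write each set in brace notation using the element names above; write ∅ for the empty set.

int(A) = {N, S}
cl(A)  = {N, S}
∂A     = ∅

U open, U⊆A: ∅, {N}, {N, S}. int(A) = ⋃ = {N, S}
X∖A={W, E}, int(X∖A)={W, E}, hence cl(A)={N, S}
∂A: remove int from cl → ∅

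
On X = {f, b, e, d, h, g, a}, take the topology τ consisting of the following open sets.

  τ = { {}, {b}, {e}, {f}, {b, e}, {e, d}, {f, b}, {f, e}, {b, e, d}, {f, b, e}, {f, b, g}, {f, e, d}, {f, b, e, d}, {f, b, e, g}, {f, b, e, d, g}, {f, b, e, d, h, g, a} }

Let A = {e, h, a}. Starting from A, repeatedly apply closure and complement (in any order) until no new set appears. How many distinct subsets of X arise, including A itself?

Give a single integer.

8

X∖A={f, b, d, g}, int(X∖A)={f, b, g}, hence cl(A)={e, d, h, a}
Orbit (k=closure, c=complement):
  1. A     = {e, h, a}
  2. kA    = {e, d, h, a}
  3. cA    = {f, b, d, g}
  4. ckA   = {f, b, g}
  5. kcA   = {f, b, d, h, g, a}
  6. kckA  = {f, b, h, g, a}
  7. ckcA  = {e}
  8. ckckA = {e, d}
(closed under both — stop)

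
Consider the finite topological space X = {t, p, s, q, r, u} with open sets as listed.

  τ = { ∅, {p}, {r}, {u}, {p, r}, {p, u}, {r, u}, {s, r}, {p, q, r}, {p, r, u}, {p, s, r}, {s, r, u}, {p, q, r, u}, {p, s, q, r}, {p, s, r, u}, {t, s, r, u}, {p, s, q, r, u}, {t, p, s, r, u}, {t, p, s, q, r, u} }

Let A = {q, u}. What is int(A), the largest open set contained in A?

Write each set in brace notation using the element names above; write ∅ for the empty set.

open subsets of A: ∅, {u}; so int(A) = {u}

{u}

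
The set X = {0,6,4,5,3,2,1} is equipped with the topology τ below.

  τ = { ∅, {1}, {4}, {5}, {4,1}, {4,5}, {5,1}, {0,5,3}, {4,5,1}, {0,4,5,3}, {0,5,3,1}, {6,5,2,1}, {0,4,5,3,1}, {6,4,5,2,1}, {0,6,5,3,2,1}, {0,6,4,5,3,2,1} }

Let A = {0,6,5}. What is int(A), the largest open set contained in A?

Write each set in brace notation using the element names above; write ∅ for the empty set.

interior: largest open inside A is {5} (from ∅, {5})

{5}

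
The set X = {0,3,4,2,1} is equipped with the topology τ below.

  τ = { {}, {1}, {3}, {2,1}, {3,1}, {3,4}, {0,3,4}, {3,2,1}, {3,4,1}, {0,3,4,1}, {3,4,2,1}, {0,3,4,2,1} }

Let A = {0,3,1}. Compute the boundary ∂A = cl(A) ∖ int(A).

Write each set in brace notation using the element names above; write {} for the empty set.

{0,4,2}

opens ⊆ A: {}, {3}, {1}, {3,1}; union → int = {3,1}
complement {4,2}; its interior {}; cl(A) = X∖{} = {0,3,4,2,1}
boundary = {0,3,4,2,1} ∖ {3,1} = {0,4,2}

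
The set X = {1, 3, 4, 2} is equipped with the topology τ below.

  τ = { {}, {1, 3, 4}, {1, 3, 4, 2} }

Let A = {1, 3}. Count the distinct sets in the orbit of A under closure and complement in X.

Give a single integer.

4

closure: X∖int(X∖A) = X∖{} = {1, 3, 4, 2}
Let k=closure and c=complement:
  1. A     = {1, 3}
  2. kA    = {1, 3, 4, 2}
  3. cA    = {4, 2}
  4. ckA   = {}
— saturated at 4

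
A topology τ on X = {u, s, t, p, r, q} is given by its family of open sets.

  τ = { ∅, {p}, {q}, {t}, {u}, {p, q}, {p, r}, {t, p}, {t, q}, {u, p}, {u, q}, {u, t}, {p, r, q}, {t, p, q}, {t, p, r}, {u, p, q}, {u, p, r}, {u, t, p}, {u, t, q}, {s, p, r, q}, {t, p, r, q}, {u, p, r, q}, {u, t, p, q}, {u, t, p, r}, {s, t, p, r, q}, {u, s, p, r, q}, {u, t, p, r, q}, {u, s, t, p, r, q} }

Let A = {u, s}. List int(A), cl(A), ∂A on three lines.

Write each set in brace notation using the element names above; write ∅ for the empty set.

int(A) = {u}
cl(A)  = {u, s}
∂A     = {s}

interior: largest open inside A is {u} (from ∅, {u})
cl via duality: int({t, p, r, q}) = {t, p, r, q}, so X∖{t, p, r, q} = {u, s}
cl∖int = {s}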